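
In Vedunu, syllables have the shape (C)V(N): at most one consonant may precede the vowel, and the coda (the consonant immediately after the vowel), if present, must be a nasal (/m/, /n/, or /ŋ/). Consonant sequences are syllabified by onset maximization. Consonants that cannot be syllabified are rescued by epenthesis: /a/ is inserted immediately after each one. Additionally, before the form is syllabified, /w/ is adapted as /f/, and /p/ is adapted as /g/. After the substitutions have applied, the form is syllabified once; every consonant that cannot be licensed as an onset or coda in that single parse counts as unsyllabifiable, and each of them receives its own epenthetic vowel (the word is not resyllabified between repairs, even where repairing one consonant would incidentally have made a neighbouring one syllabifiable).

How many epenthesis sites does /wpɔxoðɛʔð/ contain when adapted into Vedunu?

After substitution the input is /fgɔxoðɛʔð/.
The unsyllabifiable consonants are /f/, /ʔ/, /ð/; each receives one epenthetic vowel.

3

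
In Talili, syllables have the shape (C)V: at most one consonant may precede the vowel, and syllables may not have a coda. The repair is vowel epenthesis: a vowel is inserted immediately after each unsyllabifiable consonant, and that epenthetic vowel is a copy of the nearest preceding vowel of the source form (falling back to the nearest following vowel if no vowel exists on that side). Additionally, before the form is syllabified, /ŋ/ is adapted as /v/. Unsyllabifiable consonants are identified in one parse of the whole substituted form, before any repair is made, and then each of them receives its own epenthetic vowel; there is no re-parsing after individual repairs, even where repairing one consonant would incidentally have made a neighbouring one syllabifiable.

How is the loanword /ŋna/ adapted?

Substitution: /ŋ/ → /v/, giving /vna/.
Syllabifying with onset maximization leaves /v/ stranded (no codas are permitted; onsets are limited to one consonant).
Inserting the epenthetic vowel yields /v/ → /va/.

vana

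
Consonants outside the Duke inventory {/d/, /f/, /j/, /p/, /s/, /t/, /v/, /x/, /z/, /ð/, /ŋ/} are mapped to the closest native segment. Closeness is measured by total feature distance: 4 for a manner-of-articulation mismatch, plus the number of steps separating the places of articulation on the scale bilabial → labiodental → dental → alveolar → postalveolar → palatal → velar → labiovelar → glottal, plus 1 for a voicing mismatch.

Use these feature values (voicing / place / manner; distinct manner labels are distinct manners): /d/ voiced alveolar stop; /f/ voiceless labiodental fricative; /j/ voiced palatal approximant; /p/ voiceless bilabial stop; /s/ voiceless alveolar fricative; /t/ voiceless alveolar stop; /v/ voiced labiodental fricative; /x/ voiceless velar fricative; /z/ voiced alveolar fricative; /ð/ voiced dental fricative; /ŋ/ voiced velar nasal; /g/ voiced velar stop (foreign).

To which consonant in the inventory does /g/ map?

/d/ is closest: same manner (stop), place distance 3 (velar→alveolar), same voicing; total 3. Next closest is /t/ at distance 4.

d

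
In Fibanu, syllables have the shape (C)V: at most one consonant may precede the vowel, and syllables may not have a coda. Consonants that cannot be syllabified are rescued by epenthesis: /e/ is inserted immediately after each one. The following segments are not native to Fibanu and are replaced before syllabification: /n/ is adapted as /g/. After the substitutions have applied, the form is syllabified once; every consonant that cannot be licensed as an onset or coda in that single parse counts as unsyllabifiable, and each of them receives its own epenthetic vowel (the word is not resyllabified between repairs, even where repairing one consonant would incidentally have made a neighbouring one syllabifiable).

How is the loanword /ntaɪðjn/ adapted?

getaɪðejege

Substitution: /n/ → /g/, giving /gtaɪðjg/.
Syllabifying with onset maximization leaves /g/, /ð/, /j/, /g/ stranded (no codas are permitted; onsets are limited to one consonant).
Inserting the epenthetic vowel yields /g/ → /ge/, /ð/ → /ðe/, /j/ → /je/, /g/ → /ge/.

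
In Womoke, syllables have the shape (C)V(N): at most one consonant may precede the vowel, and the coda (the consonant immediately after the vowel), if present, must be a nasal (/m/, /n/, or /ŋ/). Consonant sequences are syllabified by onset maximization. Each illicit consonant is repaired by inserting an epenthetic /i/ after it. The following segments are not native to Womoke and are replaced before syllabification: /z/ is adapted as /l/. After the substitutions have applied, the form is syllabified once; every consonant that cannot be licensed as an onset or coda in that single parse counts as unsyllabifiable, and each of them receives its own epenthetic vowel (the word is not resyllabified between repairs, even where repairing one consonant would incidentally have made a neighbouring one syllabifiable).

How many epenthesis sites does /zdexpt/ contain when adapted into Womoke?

After substitution the input is /ldexpt/.
The unsyllabifiable consonants are /l/, /x/, /p/, /t/; each receives one epenthetic vowel.

4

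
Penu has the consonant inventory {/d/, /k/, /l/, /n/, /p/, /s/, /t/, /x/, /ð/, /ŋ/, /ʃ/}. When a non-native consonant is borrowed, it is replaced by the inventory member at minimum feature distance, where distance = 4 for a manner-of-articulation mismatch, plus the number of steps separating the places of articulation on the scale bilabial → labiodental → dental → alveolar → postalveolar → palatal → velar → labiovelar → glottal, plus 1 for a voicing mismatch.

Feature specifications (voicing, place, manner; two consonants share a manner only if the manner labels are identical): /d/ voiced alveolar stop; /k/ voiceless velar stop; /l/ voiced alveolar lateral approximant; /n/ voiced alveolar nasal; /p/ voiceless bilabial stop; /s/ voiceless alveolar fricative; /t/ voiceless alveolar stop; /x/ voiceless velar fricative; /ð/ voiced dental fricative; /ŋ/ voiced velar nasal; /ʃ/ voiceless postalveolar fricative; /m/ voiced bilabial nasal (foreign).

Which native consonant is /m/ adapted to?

n

/n/ is closest: same manner (nasal), place distance 3 (bilabial→alveolar), same voicing; total 3. Next closest is /p/ at distance 5.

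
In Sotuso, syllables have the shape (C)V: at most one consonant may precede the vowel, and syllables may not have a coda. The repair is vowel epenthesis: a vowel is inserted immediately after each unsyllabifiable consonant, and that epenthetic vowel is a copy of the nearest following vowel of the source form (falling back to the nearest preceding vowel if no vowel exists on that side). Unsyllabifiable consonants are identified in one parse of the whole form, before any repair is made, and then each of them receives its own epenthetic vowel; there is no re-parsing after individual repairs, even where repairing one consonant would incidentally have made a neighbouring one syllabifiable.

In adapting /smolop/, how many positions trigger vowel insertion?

The unsyllabifiable consonants are /s/, /p/; each receives one epenthetic vowel.

2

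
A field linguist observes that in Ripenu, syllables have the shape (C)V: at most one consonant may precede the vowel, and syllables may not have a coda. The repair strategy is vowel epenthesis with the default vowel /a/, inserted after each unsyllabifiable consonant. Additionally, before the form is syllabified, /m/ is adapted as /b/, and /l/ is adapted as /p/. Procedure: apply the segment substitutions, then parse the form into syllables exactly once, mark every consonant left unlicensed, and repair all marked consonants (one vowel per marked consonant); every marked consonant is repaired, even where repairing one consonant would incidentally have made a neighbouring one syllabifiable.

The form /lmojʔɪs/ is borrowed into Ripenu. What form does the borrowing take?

pabojaʔɪsa

Substitution: /l/ → /p/, /m/ → /b/, giving /pbojʔɪs/.
Syllabifying with onset maximization leaves /p/, /j/, /s/ stranded (no codas are permitted; onsets are limited to one consonant).
Epenthesis after each stranded consonant: /p/ → /pa/, /j/ → /ja/, /s/ → /sa/.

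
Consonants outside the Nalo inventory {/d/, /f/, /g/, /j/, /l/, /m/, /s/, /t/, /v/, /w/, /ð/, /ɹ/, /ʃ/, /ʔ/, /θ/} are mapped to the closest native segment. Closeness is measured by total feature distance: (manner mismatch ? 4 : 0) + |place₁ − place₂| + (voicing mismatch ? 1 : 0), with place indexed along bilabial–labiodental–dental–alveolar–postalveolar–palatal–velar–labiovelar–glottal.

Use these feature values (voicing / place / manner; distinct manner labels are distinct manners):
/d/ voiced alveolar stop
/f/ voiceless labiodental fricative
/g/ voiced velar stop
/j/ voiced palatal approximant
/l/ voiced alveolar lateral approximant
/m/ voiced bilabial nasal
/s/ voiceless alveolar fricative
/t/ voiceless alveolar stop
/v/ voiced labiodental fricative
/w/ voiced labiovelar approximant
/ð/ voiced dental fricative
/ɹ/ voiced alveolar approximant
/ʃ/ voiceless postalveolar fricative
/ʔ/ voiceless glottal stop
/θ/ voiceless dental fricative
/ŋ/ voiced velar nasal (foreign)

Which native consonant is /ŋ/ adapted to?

g

/g/ is closest: manner differs (nasal→stop, +4), place distance 0 (velar→velar), same voicing; total 4. Next closest is /j/ at distance 5.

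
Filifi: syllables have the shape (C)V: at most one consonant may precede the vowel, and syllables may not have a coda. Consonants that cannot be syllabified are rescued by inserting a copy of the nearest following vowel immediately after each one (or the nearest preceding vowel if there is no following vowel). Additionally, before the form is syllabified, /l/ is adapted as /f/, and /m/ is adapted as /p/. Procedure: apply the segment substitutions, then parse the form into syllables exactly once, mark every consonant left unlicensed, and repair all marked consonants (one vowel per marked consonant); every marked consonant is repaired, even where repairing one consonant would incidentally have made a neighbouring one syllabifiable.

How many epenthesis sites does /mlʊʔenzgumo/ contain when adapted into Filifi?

After substitution the input is /pfʊʔenzgupo/.
The unsyllabifiable consonants are /p/, /n/, /z/; each receives one epenthetic vowel.

3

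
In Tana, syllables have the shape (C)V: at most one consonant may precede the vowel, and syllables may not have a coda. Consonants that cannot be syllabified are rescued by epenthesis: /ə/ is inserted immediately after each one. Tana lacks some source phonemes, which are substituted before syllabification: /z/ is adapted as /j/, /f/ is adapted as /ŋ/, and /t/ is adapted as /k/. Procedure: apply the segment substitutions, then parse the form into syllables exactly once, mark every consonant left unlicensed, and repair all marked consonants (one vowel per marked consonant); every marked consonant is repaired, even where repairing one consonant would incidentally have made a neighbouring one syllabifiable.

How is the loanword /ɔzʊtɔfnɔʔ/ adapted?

Substitution: /z/ → /j/, /t/ → /k/, /f/ → /ŋ/, giving /ɔjʊkɔŋnɔʔ/.
Under (C)V, the unsyllabifiable consonants are /ŋ/, /ʔ/ (no codas are permitted; onsets are limited to one consonant).
Epenthesis after each stranded consonant: /ŋ/ → /ŋə/, /ʔ/ → /ʔə/.

ɔjʊkɔŋənɔʔə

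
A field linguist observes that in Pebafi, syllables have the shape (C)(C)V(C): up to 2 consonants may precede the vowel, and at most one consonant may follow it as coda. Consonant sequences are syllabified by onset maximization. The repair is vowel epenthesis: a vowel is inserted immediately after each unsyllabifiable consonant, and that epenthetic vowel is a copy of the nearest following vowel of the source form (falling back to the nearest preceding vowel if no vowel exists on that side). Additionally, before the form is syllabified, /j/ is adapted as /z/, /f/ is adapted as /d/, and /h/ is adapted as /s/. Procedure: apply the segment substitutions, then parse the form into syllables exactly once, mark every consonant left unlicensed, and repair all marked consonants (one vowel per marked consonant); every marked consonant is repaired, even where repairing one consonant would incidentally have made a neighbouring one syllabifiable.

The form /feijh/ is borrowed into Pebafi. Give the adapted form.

deizsi

Substitution: /f/ → /d/, /j/ → /z/, /h/ → /s/, giving /deizs/.
Under (C)(C)V(C), the unsyllabifiable consonants are /s/ (at most one coda consonant is licensed; onsets may contain at most 2 consonants).
Epenthesis after each stranded consonant: /s/ → /si/.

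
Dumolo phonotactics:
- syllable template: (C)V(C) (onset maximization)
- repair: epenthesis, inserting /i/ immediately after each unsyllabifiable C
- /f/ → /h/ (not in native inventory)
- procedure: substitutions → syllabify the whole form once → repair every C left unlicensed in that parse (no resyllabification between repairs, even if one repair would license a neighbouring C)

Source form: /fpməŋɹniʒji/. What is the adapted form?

hipiməŋɹiniʒji

Substitution: /f/ → /h/, giving /hpməŋɹniʒji/.
Under (C)V(C), the unsyllabifiable consonants are /h/, /p/, /ɹ/ (at most one coda consonant is licensed; onsets are limited to one consonant).
Inserting the epenthetic vowel yields /h/ → /hi/, /p/ → /pi/, /ɹ/ → /ɹi/.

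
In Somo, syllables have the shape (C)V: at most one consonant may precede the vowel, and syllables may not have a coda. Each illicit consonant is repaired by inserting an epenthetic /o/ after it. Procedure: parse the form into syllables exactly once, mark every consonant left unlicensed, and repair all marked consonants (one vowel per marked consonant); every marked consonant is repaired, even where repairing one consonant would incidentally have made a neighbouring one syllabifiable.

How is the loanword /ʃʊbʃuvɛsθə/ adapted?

ʃʊboʃuvɛsoθə

Under (C)V, the unsyllabifiable consonants are /b/, /s/ (no codas are permitted; onsets are limited to one consonant).
Epenthesis after each stranded consonant: /b/ → /bo/, /s/ → /so/.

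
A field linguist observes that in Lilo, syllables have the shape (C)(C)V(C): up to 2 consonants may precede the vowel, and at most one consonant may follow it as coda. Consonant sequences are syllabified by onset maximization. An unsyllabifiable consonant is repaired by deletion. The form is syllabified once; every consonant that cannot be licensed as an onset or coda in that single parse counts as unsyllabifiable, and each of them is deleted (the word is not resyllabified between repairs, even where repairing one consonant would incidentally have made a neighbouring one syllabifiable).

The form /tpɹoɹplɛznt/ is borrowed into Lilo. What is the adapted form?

The consonants /t/, /n/, /t/ cannot be parsed into a legal (C)(C)V(C) syllable (at most one coda consonant is licensed; onsets may contain at most 2 consonants).
Deleting the stranded consonants removes /t/, /n/, /t/.

pɹoɹplɛz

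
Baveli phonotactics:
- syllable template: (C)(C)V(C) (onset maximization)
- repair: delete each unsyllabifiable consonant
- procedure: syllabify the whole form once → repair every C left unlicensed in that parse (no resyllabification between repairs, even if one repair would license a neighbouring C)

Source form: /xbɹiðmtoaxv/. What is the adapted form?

Under (C)(C)V(C), the unsyllabifiable consonants are /x/, /v/ (at most one coda consonant is licensed; onsets may contain at most 2 consonants).
Deletion applies to /x/, /v/.

bɹiðmtoax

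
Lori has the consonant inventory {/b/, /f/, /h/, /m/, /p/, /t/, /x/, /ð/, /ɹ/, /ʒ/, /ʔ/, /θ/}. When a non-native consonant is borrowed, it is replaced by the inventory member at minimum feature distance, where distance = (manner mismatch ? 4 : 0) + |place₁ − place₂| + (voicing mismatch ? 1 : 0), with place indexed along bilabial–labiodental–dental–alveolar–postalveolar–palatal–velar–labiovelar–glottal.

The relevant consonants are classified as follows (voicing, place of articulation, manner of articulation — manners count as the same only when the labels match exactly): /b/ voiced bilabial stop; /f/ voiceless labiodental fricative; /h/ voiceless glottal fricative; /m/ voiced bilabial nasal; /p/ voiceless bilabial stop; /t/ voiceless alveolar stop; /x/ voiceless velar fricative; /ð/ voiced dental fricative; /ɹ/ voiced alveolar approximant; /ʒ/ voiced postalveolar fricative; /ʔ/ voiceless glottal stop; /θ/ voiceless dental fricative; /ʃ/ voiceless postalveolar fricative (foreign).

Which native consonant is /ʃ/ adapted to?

/ʒ/ is closest: same manner (fricative), place distance 0 (postalveolar→postalveolar), voicing differs (+1); total 1. Next closest is /x/ at distance 2.

ʒ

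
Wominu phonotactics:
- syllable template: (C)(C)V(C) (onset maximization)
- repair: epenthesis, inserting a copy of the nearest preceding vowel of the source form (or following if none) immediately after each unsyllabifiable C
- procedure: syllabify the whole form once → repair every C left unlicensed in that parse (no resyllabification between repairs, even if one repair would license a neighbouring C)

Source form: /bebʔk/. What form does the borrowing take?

bebʔeke

Under (C)(C)V(C), the unsyllabifiable consonants are /ʔ/, /k/ (at most one coda consonant is licensed; onsets may contain at most 2 consonants).
Each unlicensed consonant becomes the onset of a new syllable: /ʔ/ → /ʔe/, /k/ → /ke/.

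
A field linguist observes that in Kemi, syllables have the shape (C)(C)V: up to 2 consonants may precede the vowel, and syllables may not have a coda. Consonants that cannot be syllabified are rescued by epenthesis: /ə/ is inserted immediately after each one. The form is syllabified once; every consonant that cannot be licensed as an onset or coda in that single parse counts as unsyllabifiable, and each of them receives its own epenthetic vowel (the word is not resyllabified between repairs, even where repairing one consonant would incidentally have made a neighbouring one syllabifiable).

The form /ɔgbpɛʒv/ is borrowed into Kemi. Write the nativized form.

ɔgəbpɛʒəvə

Under (C)(C)V, the unsyllabifiable consonants are /g/, /ʒ/, /v/ (no codas are permitted; onsets may contain at most 2 consonants).
Epenthesis after each stranded consonant: /g/ → /gə/, /ʒ/ → /ʒə/, /v/ → /və/.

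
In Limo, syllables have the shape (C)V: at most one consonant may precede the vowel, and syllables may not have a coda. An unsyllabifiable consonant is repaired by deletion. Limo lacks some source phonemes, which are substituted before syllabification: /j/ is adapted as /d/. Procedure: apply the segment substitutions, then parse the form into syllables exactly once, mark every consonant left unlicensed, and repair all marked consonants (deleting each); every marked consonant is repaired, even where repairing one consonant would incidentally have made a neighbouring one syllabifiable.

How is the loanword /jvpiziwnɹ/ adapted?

pizi

Substitution: /j/ → /d/, giving /dvpiziwnɹ/.
Syllabifying with onset maximization leaves /d/, /v/, /w/, /n/, /ɹ/ stranded (no codas are permitted; onsets are limited to one consonant).
Each unlicensed consonant is deleted: /d/, /v/, /w/, /n/, /ɹ/.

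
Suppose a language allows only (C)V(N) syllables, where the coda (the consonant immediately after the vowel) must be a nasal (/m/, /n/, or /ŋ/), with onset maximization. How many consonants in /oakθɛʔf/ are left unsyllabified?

Under (C)V(N), the unsyllabifiable consonants are /k/, /ʔ/, /f/ (only a nasal (/m/, /n/, or /ŋ/) is licensed in coda position; onsets are limited to one consonant).

3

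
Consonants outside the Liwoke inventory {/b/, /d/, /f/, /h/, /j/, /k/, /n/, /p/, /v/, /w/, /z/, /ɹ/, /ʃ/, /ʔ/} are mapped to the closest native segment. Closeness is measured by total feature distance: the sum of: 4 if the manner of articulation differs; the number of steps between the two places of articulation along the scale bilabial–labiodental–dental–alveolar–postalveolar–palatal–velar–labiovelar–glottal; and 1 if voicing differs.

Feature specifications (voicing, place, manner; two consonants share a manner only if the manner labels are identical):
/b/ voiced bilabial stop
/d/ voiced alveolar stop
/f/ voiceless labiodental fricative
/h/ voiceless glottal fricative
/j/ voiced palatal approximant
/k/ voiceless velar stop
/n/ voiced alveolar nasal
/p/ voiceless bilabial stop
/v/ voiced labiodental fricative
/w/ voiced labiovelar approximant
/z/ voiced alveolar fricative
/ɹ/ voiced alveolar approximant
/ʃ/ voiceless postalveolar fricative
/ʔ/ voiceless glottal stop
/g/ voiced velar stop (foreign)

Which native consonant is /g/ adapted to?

k

/k/ is closest: same manner (stop), place distance 0 (velar→velar), voicing differs (+1); total 1. Next closest is /d/ at distance 3.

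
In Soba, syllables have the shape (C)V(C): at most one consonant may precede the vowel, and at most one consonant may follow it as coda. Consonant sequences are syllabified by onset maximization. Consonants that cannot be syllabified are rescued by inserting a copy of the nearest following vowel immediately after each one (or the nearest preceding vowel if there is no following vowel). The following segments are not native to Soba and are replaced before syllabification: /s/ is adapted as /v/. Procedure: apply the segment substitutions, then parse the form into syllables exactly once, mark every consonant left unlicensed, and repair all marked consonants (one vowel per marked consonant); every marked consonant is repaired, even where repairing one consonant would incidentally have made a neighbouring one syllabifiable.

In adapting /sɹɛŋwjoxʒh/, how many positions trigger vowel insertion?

4

After substitution the input is /vɹɛŋwjoxʒh/.
The unsyllabifiable consonants are /v/, /w/, /ʒ/, /h/; each receives one epenthetic vowel.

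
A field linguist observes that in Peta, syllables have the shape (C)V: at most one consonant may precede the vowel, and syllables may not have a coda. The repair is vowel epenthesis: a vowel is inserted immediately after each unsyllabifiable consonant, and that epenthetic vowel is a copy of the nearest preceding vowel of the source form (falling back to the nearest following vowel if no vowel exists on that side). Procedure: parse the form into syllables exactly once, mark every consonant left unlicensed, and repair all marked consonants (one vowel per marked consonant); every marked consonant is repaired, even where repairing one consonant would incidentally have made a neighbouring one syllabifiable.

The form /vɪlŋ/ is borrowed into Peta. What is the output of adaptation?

vɪlɪŋɪ

The consonants /l/, /ŋ/ cannot be parsed into a legal (C)V syllable (no codas are permitted; onsets are limited to one consonant).
Inserting the epenthetic vowel yields /l/ → /lɪ/, /ŋ/ → /ŋɪ/.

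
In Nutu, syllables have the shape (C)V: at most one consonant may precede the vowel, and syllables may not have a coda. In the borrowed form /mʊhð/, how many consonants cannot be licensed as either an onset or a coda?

Under (C)V, the unsyllabifiable consonants are /h/, /ð/ (no codas are permitted; onsets are limited to one consonant).

2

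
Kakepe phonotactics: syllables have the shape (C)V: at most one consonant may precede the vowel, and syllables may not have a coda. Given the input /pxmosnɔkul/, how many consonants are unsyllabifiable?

4

Syllabifying with onset maximization leaves /p/, /x/, /s/, /l/ stranded (no codas are permitted; onsets are limited to one consonant).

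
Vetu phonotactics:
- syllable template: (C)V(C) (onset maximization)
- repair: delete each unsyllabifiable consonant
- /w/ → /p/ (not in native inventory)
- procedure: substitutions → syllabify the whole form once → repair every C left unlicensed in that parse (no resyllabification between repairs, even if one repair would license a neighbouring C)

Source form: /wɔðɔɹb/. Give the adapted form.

Substitution: /w/ → /p/, giving /pɔðɔɹb/.
The consonants /b/ cannot be parsed into a legal (C)V(C) syllable (at most one coda consonant is licensed; onsets are limited to one consonant).
Deleting the stranded consonants removes /b/.

pɔðɔɹ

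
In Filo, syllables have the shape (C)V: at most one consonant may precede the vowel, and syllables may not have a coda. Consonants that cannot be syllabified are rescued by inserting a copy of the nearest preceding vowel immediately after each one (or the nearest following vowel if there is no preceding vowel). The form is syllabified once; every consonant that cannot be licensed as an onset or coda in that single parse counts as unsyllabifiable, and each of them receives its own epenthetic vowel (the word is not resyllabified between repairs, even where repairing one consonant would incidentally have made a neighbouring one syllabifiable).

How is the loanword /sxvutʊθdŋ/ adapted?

suxuvutʊθʊdʊŋʊ

Syllabifying with onset maximization leaves /s/, /x/, /θ/, /d/, /ŋ/ stranded (no codas are permitted; onsets are limited to one consonant).
Inserting the epenthetic vowel yields /s/ → /su/, /x/ → /xu/, /θ/ → /θʊ/, /d/ → /dʊ/, /ŋ/ → /ŋʊ/.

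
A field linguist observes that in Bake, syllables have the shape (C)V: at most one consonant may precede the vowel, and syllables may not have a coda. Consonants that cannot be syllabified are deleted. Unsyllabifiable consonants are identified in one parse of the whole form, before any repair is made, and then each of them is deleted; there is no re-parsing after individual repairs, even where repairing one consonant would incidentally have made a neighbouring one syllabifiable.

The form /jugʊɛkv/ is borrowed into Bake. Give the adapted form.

The consonants /k/, /v/ cannot be parsed into a legal (C)V syllable (no codas are permitted; onsets are limited to one consonant).
Deletion applies to /k/, /v/.

jugʊɛ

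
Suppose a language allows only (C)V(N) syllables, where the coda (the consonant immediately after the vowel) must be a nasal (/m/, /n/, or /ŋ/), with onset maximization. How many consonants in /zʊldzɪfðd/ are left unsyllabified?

Syllabifying with onset maximization leaves /l/, /d/, /f/, /ð/, /d/ stranded (only a nasal (/m/, /n/, or /ŋ/) is licensed in coda position; onsets are limited to one consonant).

5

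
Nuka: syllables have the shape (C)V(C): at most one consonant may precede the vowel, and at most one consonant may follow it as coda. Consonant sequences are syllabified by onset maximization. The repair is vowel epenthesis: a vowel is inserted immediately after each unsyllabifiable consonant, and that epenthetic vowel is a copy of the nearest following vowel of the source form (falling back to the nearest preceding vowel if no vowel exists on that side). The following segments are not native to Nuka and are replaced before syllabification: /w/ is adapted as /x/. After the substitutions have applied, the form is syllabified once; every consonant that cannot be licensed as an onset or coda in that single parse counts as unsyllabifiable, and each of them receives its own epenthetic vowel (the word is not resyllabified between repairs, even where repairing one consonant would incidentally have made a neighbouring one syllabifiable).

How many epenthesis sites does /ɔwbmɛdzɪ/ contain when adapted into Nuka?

1

After substitution the input is /ɔxbmɛdzɪ/.
The unsyllabifiable consonants are /b/; each receives one epenthetic vowel.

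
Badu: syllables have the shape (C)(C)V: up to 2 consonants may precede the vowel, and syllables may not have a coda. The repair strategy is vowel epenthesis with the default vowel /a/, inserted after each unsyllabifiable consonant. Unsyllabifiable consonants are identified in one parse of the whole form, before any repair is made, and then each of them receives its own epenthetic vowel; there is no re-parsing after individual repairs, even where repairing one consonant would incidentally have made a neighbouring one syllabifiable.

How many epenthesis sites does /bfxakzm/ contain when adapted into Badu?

The unsyllabifiable consonants are /b/, /k/, /z/, /m/; each receives one epenthetic vowel.

4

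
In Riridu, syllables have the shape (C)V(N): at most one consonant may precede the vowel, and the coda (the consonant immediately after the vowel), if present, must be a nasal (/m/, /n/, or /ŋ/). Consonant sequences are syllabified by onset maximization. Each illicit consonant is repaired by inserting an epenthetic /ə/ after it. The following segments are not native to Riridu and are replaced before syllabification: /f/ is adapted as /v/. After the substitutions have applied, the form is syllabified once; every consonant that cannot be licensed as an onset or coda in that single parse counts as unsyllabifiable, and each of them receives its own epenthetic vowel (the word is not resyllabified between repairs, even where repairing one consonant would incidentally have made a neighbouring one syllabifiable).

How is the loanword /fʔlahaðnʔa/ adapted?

Substitution: /f/ → /v/, giving /vʔlahaðnʔa/.
Syllabifying with onset maximization leaves /v/, /ʔ/, /ð/, /n/ stranded (only a nasal (/m/, /n/, or /ŋ/) is licensed in coda position; onsets are limited to one consonant).
Each unlicensed consonant becomes the onset of a new syllable: /v/ → /və/, /ʔ/ → /ʔə/, /ð/ → /ðə/, /n/ → /nə/.

vəʔəlahaðənəʔa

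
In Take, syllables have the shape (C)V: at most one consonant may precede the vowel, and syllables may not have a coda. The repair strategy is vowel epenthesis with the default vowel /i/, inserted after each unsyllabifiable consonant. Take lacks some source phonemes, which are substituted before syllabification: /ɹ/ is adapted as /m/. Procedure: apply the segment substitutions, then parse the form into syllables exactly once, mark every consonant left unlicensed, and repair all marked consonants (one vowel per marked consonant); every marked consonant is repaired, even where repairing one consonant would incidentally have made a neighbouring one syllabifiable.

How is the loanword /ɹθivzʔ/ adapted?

Substitution: /ɹ/ → /m/, giving /mθivzʔ/.
Under (C)V, the unsyllabifiable consonants are /m/, /v/, /z/, /ʔ/ (no codas are permitted; onsets are limited to one consonant).
Inserting the epenthetic vowel yields /m/ → /mi/, /v/ → /vi/, /z/ → /zi/, /ʔ/ → /ʔi/.

miθiviziʔi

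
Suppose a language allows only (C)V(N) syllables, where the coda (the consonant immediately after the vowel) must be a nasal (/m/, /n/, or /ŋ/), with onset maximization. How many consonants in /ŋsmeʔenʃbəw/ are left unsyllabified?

Under (C)V(N), the unsyllabifiable consonants are /ŋ/, /s/, /ʃ/, /w/ (only a nasal (/m/, /n/, or /ŋ/) is licensed in coda position; onsets are limited to one consonant).

4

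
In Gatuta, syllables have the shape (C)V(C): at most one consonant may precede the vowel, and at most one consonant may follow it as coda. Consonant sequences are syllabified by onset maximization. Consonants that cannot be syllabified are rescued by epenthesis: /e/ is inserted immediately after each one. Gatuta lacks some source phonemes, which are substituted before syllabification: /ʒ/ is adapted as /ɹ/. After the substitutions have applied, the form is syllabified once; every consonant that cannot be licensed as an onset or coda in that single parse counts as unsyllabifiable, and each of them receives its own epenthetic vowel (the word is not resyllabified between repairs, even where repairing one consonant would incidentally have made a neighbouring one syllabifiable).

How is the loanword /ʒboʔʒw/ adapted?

ɹeboʔɹewe

Substitution: /ʒ/ → /ɹ/, giving /ɹboʔɹw/.
The consonants /ɹ/, /ɹ/, /w/ cannot be parsed into a legal (C)V(C) syllable (at most one coda consonant is licensed; onsets are limited to one consonant).
Epenthesis after each stranded consonant: /ɹ/ → /ɹe/, /ɹ/ → /ɹe/, /w/ → /we/.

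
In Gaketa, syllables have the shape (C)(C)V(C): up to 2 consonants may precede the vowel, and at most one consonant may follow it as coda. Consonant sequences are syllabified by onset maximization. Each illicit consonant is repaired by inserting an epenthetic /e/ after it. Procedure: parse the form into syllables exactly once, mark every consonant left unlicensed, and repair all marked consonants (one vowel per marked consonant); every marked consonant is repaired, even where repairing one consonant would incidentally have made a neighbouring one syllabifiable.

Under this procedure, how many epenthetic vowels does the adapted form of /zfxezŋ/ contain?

The unsyllabifiable consonants are /z/, /ŋ/; each receives one epenthetic vowel.

2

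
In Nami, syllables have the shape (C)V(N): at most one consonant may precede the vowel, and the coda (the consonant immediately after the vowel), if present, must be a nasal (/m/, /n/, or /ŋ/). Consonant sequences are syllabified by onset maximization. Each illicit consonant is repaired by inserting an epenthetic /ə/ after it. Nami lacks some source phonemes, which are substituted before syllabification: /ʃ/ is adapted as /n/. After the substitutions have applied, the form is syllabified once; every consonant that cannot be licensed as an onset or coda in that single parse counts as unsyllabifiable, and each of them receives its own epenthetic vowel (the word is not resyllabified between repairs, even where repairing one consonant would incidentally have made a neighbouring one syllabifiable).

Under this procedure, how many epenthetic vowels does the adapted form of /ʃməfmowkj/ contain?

5

After substitution the input is /nməfmowkj/.
The unsyllabifiable consonants are /n/, /f/, /w/, /k/, /j/; each receives one epenthetic vowel.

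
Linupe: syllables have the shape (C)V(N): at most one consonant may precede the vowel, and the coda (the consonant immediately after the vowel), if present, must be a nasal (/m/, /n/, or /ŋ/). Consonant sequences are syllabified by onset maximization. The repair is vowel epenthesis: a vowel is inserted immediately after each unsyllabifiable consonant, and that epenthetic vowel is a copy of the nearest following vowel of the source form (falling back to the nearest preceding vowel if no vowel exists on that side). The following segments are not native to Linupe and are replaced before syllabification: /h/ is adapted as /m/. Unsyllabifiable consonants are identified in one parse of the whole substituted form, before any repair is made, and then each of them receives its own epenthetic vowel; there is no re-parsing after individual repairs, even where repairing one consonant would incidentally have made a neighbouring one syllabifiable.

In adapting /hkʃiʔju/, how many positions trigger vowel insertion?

After substitution the input is /mkʃiʔju/.
The unsyllabifiable consonants are /m/, /k/, /ʔ/; each receives one epenthetic vowel.

3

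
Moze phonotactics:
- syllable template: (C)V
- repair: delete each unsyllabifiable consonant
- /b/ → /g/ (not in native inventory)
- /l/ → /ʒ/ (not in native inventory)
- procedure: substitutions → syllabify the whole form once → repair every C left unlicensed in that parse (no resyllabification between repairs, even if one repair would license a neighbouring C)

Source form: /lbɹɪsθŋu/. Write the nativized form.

Substitution: /l/ → /ʒ/, /b/ → /g/, giving /ʒgɹɪsθŋu/.
Under (C)V, the unsyllabifiable consonants are /ʒ/, /g/, /s/, /θ/ (no codas are permitted; onsets are limited to one consonant).
Each unlicensed consonant is deleted: /ʒ/, /g/, /s/, /θ/.

ɹɪŋu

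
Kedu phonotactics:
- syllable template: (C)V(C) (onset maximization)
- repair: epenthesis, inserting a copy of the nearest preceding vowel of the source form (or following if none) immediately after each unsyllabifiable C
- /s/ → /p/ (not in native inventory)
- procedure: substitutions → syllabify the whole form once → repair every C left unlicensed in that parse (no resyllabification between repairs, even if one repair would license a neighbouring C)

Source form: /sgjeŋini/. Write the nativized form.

Substitution: /s/ → /p/, giving /pgjeŋini/.
Under (C)V(C), the unsyllabifiable consonants are /p/, /g/ (at most one coda consonant is licensed; onsets are limited to one consonant).
Inserting the epenthetic vowel yields /p/ → /pe/, /g/ → /ge/.

pegejeŋini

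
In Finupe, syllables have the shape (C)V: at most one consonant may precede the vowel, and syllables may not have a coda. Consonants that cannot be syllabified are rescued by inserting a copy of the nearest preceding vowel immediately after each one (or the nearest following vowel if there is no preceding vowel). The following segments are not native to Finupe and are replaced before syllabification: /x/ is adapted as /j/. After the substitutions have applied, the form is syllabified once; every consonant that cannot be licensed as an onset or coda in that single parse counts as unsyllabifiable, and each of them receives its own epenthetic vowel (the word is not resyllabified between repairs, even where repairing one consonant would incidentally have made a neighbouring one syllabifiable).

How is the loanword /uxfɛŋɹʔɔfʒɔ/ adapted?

ujufɛŋɛɹɛʔɔfɔʒɔ

Substitution: /x/ → /j/, giving /ujfɛŋɹʔɔfʒɔ/.
Syllabifying with onset maximization leaves /j/, /ŋ/, /ɹ/, /f/ stranded (no codas are permitted; onsets are limited to one consonant).
Epenthesis after each stranded consonant: /j/ → /ju/, /ŋ/ → /ŋɛ/, /ɹ/ → /ɹɛ/, /f/ → /fɔ/.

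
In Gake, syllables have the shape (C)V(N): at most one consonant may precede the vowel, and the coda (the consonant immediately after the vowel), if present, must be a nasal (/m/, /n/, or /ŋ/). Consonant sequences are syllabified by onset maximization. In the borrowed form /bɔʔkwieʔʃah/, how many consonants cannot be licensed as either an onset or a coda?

4

Syllabifying with onset maximization leaves /ʔ/, /k/, /ʔ/, /h/ stranded (only a nasal (/m/, /n/, or /ŋ/) is licensed in coda position; onsets are limited to one consonant).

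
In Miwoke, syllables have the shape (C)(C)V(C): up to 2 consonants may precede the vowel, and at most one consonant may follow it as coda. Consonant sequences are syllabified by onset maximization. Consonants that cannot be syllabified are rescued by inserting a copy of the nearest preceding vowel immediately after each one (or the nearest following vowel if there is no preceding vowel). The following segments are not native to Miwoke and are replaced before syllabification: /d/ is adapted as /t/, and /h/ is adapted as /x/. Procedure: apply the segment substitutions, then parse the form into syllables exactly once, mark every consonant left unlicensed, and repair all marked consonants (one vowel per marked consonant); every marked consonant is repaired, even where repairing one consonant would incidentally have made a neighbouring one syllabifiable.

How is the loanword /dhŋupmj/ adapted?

tuxŋupmuju

Substitution: /d/ → /t/, /h/ → /x/, giving /txŋupmj/.
The consonants /t/, /m/, /j/ cannot be parsed into a legal (C)(C)V(C) syllable (at most one coda consonant is licensed; onsets may contain at most 2 consonants).
Inserting the epenthetic vowel yields /t/ → /tu/, /m/ → /mu/, /j/ → /ju/.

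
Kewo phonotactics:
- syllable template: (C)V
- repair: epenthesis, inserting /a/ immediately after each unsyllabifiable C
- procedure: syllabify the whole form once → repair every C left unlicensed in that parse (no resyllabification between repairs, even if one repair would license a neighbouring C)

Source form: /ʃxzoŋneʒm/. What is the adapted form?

ʃaxazoŋaneʒama

Under (C)V, the unsyllabifiable consonants are /ʃ/, /x/, /ŋ/, /ʒ/, /m/ (no codas are permitted; onsets are limited to one consonant).
Inserting the epenthetic vowel yields /ʃ/ → /ʃa/, /x/ → /xa/, /ŋ/ → /ŋa/, /ʒ/ → /ʒa/, /m/ → /ma/.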